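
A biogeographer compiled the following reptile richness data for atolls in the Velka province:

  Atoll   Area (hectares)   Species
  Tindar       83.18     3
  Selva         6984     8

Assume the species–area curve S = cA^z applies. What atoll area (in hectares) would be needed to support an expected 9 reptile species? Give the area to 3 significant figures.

z = ln(8/3) / ln(6984/83.18) = 0.9808 / 4.4304 = 0.2214
c = 3 / 83.18^0.2214 = 3 / 2.661 = 1.127
A = (9/1.127)^(1/0.2214) ⇒ ln A = ln(7.983)/0.2214 = 9.3834
A = e^9.3834 ≈ 11889 hectares

11900 hectares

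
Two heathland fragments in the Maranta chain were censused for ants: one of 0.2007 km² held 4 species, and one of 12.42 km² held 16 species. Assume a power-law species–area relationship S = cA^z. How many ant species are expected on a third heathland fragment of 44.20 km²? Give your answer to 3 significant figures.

24.5

z = ln(16/4) / ln(12.42/0.2007) = 1.3863 / 4.1253 = 0.3361
c = 4 / 0.2007^0.3361 = 4 / 0.5829 = 6.862
S₃ = 6.862 × 44.2^0.3361 = 6.862 × 3.572 ≈ 24.51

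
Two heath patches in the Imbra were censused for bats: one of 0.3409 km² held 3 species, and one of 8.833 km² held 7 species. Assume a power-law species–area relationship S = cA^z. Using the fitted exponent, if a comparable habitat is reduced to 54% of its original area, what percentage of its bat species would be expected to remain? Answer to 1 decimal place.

85.2%

z = ln(7/3) / ln(8.833/0.3409) = 0.8473 / 3.2547 = 0.2603
S_new/S_old = (A_new/A_old)^z = 0.54^0.2603 = exp(0.2603 × -0.6162) = 0.8518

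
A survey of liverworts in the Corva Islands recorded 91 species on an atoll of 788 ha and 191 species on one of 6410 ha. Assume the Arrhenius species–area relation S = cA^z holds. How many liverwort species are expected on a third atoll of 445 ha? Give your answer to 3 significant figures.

z = ln(191/91) / ln(6410/788) = 0.7414 / 2.0961 = 0.3537
c = 91 / 788^0.3537 = 91 / 10.58 = 8.6
S₃ = 8.6 × 445^0.3537 = 8.6 × 8.645 ≈ 74.35

74.3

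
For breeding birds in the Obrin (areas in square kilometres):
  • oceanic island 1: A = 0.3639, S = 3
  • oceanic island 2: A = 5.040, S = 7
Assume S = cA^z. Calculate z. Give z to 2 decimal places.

Taking logs: ln S = ln c + z ln A, so z = (ln S₂ − ln S₁)/(ln A₂ − ln A₁).
z = ln(7/3) / ln(5.04/0.3639) = ln(2.333) / ln(13.85) = 0.8473 / 2.6283 = 0.3224

0.32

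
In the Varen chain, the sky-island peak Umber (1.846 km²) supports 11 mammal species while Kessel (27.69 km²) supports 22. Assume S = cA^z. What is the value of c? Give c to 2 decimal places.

9.40

z = ln(S₂/S₁) / ln(A₂/A₁) = ln(22/11) / ln(27.69/1.846) = 0.6931 / 2.7081 = 0.2560
c = S₁ / A₁^z = 11 / 1.846^0.2560 = 11 / 1.17 = 9.403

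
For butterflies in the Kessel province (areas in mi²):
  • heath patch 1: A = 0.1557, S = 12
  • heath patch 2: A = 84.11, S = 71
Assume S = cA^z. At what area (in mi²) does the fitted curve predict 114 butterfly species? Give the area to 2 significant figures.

z = ln(71/12) / ln(84.11/0.1557) = 1.7778 / 6.2919 = 0.2825
c = 12 / 0.1557^0.2825 = 12 / 0.5913 = 20.3
A = (114/20.3)^(1/0.2825) ⇒ ln A = ln(5.617)/0.2825 = 6.1080
A = e^6.1080 ≈ 449.4 mi²

450 mi²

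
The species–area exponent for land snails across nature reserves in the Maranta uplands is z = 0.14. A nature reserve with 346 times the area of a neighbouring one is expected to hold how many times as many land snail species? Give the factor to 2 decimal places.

2.27

S₂/S₁ = (A₂/A₁)^z = 346^0.14
ln(S₂/S₁) = 0.14 × ln 346 = 0.14 × 5.8464 = 0.8185
S₂/S₁ = e^0.8185 ≈ 2.267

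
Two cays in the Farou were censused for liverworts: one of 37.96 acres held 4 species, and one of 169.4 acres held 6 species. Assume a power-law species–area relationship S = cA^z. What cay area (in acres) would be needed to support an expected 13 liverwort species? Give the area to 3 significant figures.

z = ln(6/4) / ln(169.4/37.96) = 0.4055 / 1.4957 = 0.2711
c = 4 / 37.96^0.2711 = 4 / 2.68 = 1.493
A = (13/1.493)^(1/0.2711) ⇒ ln A = ln(8.71)/0.2711 = 7.9845
A = e^7.9845 ≈ 2935 acres

2940 acres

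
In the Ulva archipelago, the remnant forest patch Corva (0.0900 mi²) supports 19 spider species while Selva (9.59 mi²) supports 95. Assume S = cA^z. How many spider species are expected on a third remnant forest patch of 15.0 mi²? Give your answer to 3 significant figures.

111

z = ln(95/19) / ln(9.59/0.09) = 1.6094 / 4.6687 = 0.3447
c = 19 / 0.09^0.3447 = 19 / 0.436 = 43.58
S₃ = 43.58 × 15^0.3447 = 43.58 × 2.544 ≈ 110.8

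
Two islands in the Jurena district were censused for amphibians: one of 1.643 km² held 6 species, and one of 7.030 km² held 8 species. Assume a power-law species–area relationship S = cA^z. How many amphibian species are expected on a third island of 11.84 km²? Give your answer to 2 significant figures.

z = ln(8/6) / ln(7.03/1.643) = 0.2877 / 1.4537 = 0.1979
c = 6 / 1.643^0.1979 = 6 / 1.103 = 5.438
S₃ = 5.438 × 11.84^0.1979 = 5.438 × 1.631 ≈ 8.869

8.9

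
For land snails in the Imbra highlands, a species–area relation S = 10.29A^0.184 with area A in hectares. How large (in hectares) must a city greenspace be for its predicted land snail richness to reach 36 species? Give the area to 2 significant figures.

36 = 10.29 × A^0.184  ⇒  A^0.184 = 36/10.29 = 3.499
ln A = ln(3.499) / 0.184 = 1.2523 / 0.184 = 6.8062
A = e^6.8062 ≈ 903.5 hectares

900 hectares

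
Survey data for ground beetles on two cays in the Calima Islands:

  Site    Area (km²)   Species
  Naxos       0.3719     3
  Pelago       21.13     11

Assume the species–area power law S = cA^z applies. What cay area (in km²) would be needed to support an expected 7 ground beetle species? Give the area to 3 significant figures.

5.18 km²

z = ln(11/3) / ln(21.13/0.3719) = 1.2993 / 4.0398 = 0.3216
c = 3 / 0.3719^0.3216 = 3 / 0.7275 = 4.124
A = (7/4.124)^(1/0.3216) ⇒ ln A = ln(1.698)/0.3216 = 1.6453
A = e^1.6453 ≈ 5.183 km²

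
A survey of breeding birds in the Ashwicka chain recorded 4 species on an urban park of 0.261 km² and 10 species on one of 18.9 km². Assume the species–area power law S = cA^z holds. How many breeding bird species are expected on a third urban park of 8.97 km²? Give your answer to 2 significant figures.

8.5

z = ln(10/4) / ln(18.9/0.261) = 0.9163 / 4.2824 = 0.2140
c = 4 / 0.261^0.2140 = 4 / 0.7502 = 5.332
S₃ = 5.332 × 8.97^0.2140 = 5.332 × 1.599 ≈ 8.526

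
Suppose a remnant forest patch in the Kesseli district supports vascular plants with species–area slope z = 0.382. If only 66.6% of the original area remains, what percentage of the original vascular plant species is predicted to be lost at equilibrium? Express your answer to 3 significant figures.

14.4%

S_new/S_old = (A_new/A_old)^z = 0.666^0.382
= exp(0.382 × ln 0.666) = exp(0.382 × -0.4065) = exp(-0.1553) ≈ 0.8562
Fraction lost = 1 − 0.8562 = 0.1438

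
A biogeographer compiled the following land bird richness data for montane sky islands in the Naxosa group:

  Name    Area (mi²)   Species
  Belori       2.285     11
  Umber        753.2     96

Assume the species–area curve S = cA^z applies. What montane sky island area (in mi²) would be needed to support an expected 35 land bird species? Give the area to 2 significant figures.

51 mi²

z = ln(96/11) / ln(753.2/2.285) = 2.1665 / 5.7980 = 0.3737
c = 11 / 2.285^0.3737 = 11 / 1.362 = 8.078
A = (35/8.078)^(1/0.3737) ⇒ ln A = ln(4.333)/0.3737 = 3.9240
A = e^3.9240 ≈ 50.6 mi²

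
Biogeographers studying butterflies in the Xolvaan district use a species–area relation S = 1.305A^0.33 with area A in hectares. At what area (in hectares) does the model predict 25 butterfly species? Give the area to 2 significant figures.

25 = 1.305 × A^0.33  ⇒  A^0.33 = 25/1.305 = 19.16
ln A = ln(19.16) / 0.33 = 2.9527 / 0.33 = 8.9475
A = e^8.9475 ≈ 7689 hectares

7700 hectares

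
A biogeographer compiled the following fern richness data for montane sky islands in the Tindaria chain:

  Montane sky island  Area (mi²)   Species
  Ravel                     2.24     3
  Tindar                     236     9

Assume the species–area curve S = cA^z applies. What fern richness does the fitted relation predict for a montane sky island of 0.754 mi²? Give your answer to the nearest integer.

z = ln(9/3) / ln(236/2.24) = 1.0986 / 4.6574 = 0.2359
c = 3 / 2.24^0.2359 = 3 / 1.21 = 2.48
S₃ = 2.48 × 0.754^0.2359 = 2.48 × 0.9356 ≈ 2.32

2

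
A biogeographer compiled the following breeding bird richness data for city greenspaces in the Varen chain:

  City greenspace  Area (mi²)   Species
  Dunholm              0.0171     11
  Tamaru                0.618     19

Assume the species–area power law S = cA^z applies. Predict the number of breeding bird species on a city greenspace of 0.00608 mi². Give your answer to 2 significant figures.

9.4

z = ln(19/11) / ln(0.618/0.0171) = 0.5465 / 3.5874 = 0.1524
c = 11 / 0.0171^0.1524 = 11 / 0.538 = 20.45
S₃ = 20.45 × 0.00608^0.1524 = 20.45 × 0.4596 ≈ 9.397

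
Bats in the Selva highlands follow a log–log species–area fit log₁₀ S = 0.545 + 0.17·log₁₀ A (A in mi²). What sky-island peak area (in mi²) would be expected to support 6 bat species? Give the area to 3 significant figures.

6 = 3.508 × A^0.17  ⇒  A^0.17 = 6/3.508 = 1.711
ln A = ln(1.711) / 0.17 = 0.5369 / 0.17 = 3.1579
A = e^3.1579 ≈ 23.52 mi²

23.5 mi²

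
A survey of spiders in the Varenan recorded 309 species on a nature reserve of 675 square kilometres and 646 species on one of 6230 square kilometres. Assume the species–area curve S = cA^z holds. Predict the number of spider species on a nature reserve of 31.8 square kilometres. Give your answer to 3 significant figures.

112

z = ln(646/309) / ln(6230/675) = 0.7375 / 2.2224 = 0.3318
c = 309 / 675^0.3318 = 309 / 8.686 = 35.57
S₃ = 35.57 × 31.8^0.3318 = 35.57 × 3.152 ≈ 112.1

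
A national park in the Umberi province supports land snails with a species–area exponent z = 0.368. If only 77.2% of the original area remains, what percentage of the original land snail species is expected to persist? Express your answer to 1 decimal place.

90.9%

S_new/S_old = (A_new/A_old)^z = 0.772^0.368
= exp(0.368 × ln 0.772) = exp(0.368 × -0.2588) = exp(-0.0952) ≈ 0.9092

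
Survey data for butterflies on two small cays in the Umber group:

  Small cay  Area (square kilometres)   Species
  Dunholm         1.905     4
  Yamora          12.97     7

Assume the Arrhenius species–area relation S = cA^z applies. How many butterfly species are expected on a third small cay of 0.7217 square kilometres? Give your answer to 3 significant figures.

z = ln(7/4) / ln(12.97/1.905) = 0.5596 / 1.9182 = 0.2917
c = 4 / 1.905^0.2917 = 4 / 1.207 = 3.314
S₃ = 3.314 × 0.7217^0.2917 = 3.314 × 0.9092 ≈ 3.014

3.01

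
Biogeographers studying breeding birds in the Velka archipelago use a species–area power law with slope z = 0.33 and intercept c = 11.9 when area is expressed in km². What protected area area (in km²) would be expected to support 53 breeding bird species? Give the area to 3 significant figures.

53 = 11.9 × A^0.33  ⇒  A^0.33 = 53/11.9 = 4.454
ln A = ln(4.454) / 0.33 = 1.4938 / 0.33 = 4.5265
A = e^4.5265 ≈ 92.44 km²

92.4 km²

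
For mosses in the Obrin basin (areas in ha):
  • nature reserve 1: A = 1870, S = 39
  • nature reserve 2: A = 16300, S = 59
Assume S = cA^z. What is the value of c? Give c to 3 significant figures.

z = ln(S₂/S₁) / ln(A₂/A₁) = ln(59/39) / ln(16300/1870) = 0.4140 / 2.1652 = 0.1912
c = S₁ / A₁^z = 39 / 1870^0.1912 = 39 / 4.222 = 9.237

9.24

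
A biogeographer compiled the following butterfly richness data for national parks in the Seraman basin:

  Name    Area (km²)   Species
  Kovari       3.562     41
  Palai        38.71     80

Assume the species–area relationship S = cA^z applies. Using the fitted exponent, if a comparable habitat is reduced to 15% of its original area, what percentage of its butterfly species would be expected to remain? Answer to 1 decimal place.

z = ln(80/41) / ln(38.71/3.562) = 0.6685 / 2.3858 = 0.2802
S_new/S_old = (A_new/A_old)^z = 0.15^0.2802 = exp(0.2802 × -1.8971) = 0.5877

58.8%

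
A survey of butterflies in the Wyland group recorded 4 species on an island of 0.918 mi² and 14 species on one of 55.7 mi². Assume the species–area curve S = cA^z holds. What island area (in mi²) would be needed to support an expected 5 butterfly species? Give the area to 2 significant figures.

1.9 mi²

z = ln(14/4) / ln(55.7/0.918) = 1.2528 / 4.1055 = 0.3051
c = 4 / 0.918^0.3051 = 4 / 0.9742 = 4.106
A = (5/4.106)^(1/0.3051) ⇒ ln A = ln(1.218)/0.3051 = 0.6457
A = e^0.6457 ≈ 1.907 mi²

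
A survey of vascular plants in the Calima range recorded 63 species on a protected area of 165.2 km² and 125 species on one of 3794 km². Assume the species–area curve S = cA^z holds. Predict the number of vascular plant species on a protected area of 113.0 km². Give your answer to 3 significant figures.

58.0

z = ln(125/63) / ln(3794/165.2) = 0.6852 / 3.1340 = 0.2186
c = 63 / 165.2^0.2186 = 63 / 3.054 = 20.63
S₃ = 20.63 × 113^0.2186 = 20.63 × 2.811 ≈ 57.98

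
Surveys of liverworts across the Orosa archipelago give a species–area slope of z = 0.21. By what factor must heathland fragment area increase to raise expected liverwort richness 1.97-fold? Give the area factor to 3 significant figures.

25.2

(A₂/A₁)^0.21 = 1.97, so A₂/A₁ = 1.97^(1/0.21) = 1.97^4.762
ln(A₂/A₁) = ln 1.97 / 0.21 = 0.6780 / 0.21 = 3.2287
A₂/A₁ = e^3.2287 ≈ 25.25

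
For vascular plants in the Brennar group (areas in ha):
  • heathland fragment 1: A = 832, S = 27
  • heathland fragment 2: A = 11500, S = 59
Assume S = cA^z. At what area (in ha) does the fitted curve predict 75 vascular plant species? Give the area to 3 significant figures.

z = ln(59/27) / ln(11500/832) = 0.7817 / 2.6263 = 0.2976
c = 27 / 832^0.2976 = 27 / 7.399 = 3.649
A = (75/3.649)^(1/0.2976) ⇒ ln A = ln(20.55)/0.2976 = 10.1563
A = e^10.1563 ≈ 25752 ha

25800 ha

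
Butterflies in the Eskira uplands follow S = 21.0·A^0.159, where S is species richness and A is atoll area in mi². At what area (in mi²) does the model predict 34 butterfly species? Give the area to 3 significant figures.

20.7 mi²

34 = 21 × A^0.159  ⇒  A^0.159 = 34/21 = 1.619
ln A = ln(1.619) / 0.159 = 0.4818 / 0.159 = 3.0304
A = e^3.0304 ≈ 20.71 mi²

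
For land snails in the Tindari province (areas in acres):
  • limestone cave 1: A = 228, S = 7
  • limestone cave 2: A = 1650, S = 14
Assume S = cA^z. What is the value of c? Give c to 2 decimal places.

1.05

z = ln(S₂/S₁) / ln(A₂/A₁) = ln(14/7) / ln(1650/228) = 0.6931 / 1.9792 = 0.3502
c = S₁ / A₁^z = 7 / 228^0.3502 = 7 / 6.696 = 1.045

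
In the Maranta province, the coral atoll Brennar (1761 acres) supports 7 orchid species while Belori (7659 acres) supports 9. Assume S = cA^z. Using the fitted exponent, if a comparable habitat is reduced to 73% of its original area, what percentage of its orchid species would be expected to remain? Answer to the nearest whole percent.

95%

z = ln(9/7) / ln(7659/1761) = 0.2513 / 1.4700 = 0.1710
S_new/S_old = (A_new/A_old)^z = 0.73^0.1710 = exp(0.1710 × -0.3147) = 0.9476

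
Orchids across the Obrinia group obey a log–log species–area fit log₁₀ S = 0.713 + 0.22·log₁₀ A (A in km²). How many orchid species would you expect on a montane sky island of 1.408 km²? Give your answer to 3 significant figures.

S = 5.164 × 1.408^0.22
ln S = ln 5.164 + 0.22 × ln 1.408 = 1.6417 + 0.22 × 0.3422 = 1.7170
S = e^1.7170 ≈ 5.568

5.57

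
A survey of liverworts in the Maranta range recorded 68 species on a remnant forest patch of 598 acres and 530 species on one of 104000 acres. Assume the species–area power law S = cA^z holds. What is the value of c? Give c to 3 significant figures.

z = ln(S₂/S₁) / ln(A₂/A₁) = ln(530/68) / ln(104000/598) = 2.0534 / 5.1586 = 0.3981
c = S₁ / A₁^z = 68 / 598^0.3981 = 68 / 12.74 = 5.336

5.34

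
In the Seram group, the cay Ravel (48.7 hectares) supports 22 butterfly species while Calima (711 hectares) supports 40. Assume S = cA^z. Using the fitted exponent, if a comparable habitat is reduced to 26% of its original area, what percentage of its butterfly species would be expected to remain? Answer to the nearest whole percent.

74%

z = ln(40/22) / ln(711/48.7) = 0.5978 / 2.6810 = 0.2230
S_new/S_old = (A_new/A_old)^z = 0.26^0.2230 = exp(0.2230 × -1.3471) = 0.7405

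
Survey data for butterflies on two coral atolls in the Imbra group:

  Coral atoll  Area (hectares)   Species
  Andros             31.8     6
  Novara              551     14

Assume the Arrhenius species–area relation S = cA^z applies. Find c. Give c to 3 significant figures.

z = ln(S₂/S₁) / ln(A₂/A₁) = ln(14/6) / ln(551/31.8) = 0.8473 / 2.8523 = 0.2971
c = S₁ / A₁^z = 6 / 31.8^0.2971 = 6 / 2.795 = 2.147

2.15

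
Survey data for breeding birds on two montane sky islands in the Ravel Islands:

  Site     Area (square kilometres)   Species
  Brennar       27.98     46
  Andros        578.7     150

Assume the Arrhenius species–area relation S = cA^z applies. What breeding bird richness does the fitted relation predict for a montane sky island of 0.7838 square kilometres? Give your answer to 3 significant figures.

11.4

z = ln(150/46) / ln(578.7/27.98) = 1.1820 / 3.0293 = 0.3902
c = 46 / 27.98^0.3902 = 46 / 3.669 = 12.54
S₃ = 12.54 × 0.7838^0.3902 = 12.54 × 0.9093 ≈ 11.4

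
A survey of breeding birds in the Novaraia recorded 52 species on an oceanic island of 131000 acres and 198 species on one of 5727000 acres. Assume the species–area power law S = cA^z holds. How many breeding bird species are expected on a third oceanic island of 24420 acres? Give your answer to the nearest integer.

29

z = ln(198/52) / ln(5727000/131000) = 1.3370 / 3.7777 = 0.3539
c = 52 / 131000^0.3539 = 52 / 64.73 = 0.8033
S₃ = 0.8033 × 24420^0.3539 = 0.8033 × 35.72 ≈ 28.7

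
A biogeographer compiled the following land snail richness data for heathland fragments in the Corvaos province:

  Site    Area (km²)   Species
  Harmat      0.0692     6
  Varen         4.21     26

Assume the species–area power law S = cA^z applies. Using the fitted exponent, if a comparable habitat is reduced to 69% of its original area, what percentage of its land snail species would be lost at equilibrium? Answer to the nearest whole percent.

12%

z = ln(26/6) / ln(4.21/0.0692) = 1.4663 / 4.1082 = 0.3569
S_new/S_old = (A_new/A_old)^z = 0.69^0.3569 = exp(0.3569 × -0.3711) = 0.876
Fraction lost = 1 − 0.876 = 0.124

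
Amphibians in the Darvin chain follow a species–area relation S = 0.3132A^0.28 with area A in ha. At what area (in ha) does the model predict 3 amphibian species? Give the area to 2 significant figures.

3 = 0.3132 × A^0.28  ⇒  A^0.28 = 3/0.3132 = 9.579
ln A = ln(9.579) / 0.28 = 2.2595 / 0.28 = 8.0697
A = e^8.0697 ≈ 3196 ha

3200 ha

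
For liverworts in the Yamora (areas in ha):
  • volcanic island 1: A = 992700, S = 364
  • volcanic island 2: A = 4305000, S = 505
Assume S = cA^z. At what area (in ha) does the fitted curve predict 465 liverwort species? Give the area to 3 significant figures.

z = ln(505/364) / ln(4305000/992700) = 0.3274 / 1.4671 = 0.2232
c = 364 / 992700^0.2232 = 364 / 21.79 = 16.7
A = (465/16.7)^(1/0.2232) ⇒ ln A = ln(27.84)/0.2232 = 14.9055
A = e^14.9055 ≈ 2974272 ha

2970000 ha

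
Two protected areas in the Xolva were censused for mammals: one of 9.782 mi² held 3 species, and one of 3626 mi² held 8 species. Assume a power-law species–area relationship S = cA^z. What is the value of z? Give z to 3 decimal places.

Taking logs: ln S = ln c + z ln A, so z = (ln S₂ − ln S₁)/(ln A₂ − ln A₁).
z = ln(8/3) / ln(3626/9.782) = ln(2.667) / ln(370.7) = 0.9808 / 5.9153 = 0.1658

0.166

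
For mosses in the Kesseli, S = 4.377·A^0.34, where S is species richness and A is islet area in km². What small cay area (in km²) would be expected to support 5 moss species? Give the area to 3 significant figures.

1.48 km²

5 = 4.377 × A^0.34  ⇒  A^0.34 = 5/4.377 = 1.142
ln A = ln(1.142) / 0.34 = 0.1331 / 0.34 = 0.3914
A = e^0.3914 ≈ 1.479 km²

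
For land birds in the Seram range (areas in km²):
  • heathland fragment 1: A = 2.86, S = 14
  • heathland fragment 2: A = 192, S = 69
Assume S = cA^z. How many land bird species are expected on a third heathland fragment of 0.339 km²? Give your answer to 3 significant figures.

z = ln(69/14) / ln(192/2.86) = 1.5950 / 4.2067 = 0.3792
c = 14 / 2.86^0.3792 = 14 / 1.49 = 9.399
S₃ = 9.399 × 0.339^0.3792 = 9.399 × 0.6635 ≈ 6.237

6.24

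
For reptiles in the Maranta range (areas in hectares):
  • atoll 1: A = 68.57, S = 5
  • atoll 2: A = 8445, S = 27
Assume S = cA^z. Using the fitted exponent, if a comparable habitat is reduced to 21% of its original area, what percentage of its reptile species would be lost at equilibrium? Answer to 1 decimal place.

z = ln(27/5) / ln(8445/68.57) = 1.6864 / 4.8135 = 0.3503
S_new/S_old = (A_new/A_old)^z = 0.21^0.3503 = exp(0.3503 × -1.5606) = 0.5788
Fraction lost = 1 − 0.5788 = 0.4212

42.1%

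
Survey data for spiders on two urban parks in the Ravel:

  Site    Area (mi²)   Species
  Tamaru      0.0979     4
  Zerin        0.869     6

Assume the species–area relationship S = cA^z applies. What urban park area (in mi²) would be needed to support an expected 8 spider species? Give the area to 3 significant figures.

4.09 mi²

z = ln(6/4) / ln(0.869/0.0979) = 0.4055 / 2.1834 = 0.1857
c = 4 / 0.0979^0.1857 = 4 / 0.6495 = 6.159
A = (8/6.159)^(1/0.1857) ⇒ ln A = ln(1.299)/0.1857 = 1.4087
A = e^1.4087 ≈ 4.091 mi²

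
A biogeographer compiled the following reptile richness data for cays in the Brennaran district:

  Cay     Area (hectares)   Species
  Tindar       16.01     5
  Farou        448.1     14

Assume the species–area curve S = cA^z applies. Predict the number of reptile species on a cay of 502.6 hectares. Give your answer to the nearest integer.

z = ln(14/5) / ln(448.1/16.01) = 1.0296 / 3.3318 = 0.3090
c = 5 / 16.01^0.3090 = 5 / 2.356 = 2.122
S₃ = 2.122 × 502.6^0.3090 = 2.122 × 6.835 ≈ 14.51

15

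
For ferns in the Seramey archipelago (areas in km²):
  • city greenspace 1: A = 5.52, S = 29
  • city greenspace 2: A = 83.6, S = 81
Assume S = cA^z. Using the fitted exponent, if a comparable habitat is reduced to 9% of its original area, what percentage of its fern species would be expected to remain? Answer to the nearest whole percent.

z = ln(81/29) / ln(83.6/5.52) = 1.0272 / 2.7177 = 0.3780
S_new/S_old = (A_new/A_old)^z = 0.09^0.3780 = exp(0.3780 × -2.4079) = 0.4025

40%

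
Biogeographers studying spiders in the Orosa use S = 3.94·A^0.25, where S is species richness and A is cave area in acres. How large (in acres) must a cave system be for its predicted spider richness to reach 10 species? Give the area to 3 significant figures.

10 = 3.94 × A^0.25  ⇒  A^0.25 = 10/3.94 = 2.538
ln A = ln(2.538) / 0.25 = 0.9314 / 0.25 = 3.7256
A = e^3.7256 ≈ 41.5 acres

41.5 acres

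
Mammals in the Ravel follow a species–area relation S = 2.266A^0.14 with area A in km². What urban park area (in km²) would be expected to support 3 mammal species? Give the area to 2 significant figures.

3 = 2.266 × A^0.14  ⇒  A^0.14 = 3/2.266 = 1.324
ln A = ln(1.324) / 0.14 = 0.2806 / 0.14 = 2.0043
A = e^2.0043 ≈ 7.421 km²

7.4 km²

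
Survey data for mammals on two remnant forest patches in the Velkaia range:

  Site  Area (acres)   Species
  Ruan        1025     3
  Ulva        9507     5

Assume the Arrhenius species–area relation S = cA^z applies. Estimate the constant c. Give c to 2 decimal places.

0.61

z = ln(S₂/S₁) / ln(A₂/A₁) = ln(5/3) / ln(9507/1025) = 0.5108 / 2.2273 = 0.2293
c = S₁ / A₁^z = 3 / 1025^0.2293 = 3 / 4.903 = 0.6118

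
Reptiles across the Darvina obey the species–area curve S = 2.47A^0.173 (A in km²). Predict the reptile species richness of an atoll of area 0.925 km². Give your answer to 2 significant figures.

S = 2.47 × 0.925^0.173 = 2.47 × 0.9866 ≈ 2.437

2.4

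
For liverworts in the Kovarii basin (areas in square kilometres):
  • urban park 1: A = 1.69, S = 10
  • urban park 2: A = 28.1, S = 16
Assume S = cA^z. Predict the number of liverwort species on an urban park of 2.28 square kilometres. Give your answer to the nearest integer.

11

z = ln(16/10) / ln(28.1/1.69) = 0.4700 / 2.8110 = 0.1672
c = 10 / 1.69^0.1672 = 10 / 1.092 = 9.16
S₃ = 9.16 × 2.28^0.1672 = 9.16 × 1.148 ≈ 10.51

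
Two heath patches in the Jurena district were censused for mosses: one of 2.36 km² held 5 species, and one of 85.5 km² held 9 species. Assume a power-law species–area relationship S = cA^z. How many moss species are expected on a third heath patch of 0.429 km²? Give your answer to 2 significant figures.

z = ln(9/5) / ln(85.5/2.36) = 0.5878 / 3.5899 = 0.1637
c = 5 / 2.36^0.1637 = 5 / 1.151 = 4.344
S₃ = 4.344 × 0.429^0.1637 = 4.344 × 0.8706 ≈ 3.782

3.8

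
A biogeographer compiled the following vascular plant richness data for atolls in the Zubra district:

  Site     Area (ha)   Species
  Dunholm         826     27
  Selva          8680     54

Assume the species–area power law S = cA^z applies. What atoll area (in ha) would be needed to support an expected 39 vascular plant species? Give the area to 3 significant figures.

z = ln(54/27) / ln(8680/826) = 0.6931 / 2.3522 = 0.2947
c = 27 / 826^0.2947 = 27 / 7.237 = 3.731
A = (39/3.731)^(1/0.2947) ⇒ ln A = ln(10.45)/0.2947 = 7.9645
A = e^7.9645 ≈ 2877 ha

2880 ha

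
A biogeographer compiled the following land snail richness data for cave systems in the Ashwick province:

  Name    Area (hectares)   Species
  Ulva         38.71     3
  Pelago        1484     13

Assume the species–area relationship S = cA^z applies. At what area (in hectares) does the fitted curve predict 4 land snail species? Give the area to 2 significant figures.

z = ln(13/3) / ln(1484/38.71) = 1.4663 / 3.6464 = 0.4021
c = 3 / 38.71^0.4021 = 3 / 4.35 = 0.6896
A = (4/0.6896)^(1/0.4021) ⇒ ln A = ln(5.8)/0.4021 = 4.3715
A = e^4.3715 ≈ 79.16 hectares

79 hectares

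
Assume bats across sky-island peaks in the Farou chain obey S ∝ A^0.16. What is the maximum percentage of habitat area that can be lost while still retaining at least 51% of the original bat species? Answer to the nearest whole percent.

Need (A_new/A_old)^0.16 = 0.51, so A_new/A_old = 0.51^(1/0.16) = 0.51^6.25
ln(A_new/A_old) = ln 0.51 / 0.16 = -0.6733 / 0.16 = -4.2084
A_new/A_old = e^-4.2084 ≈ 0.01487
Fraction that can be lost = 1 − 0.01487 = 0.9851

99%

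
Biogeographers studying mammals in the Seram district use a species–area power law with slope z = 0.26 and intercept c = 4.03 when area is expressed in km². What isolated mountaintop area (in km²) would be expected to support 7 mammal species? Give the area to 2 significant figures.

8.4 km²

7 = 4.03 × A^0.26  ⇒  A^0.26 = 7/4.03 = 1.737
ln A = ln(1.737) / 0.26 = 0.5521 / 0.26 = 2.1236
A = e^2.1236 ≈ 8.361 km²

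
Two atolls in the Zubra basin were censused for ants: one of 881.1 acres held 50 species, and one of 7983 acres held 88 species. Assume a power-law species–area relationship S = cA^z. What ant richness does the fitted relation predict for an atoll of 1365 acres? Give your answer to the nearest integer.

z = ln(88/50) / ln(7983/881.1) = 0.5653 / 2.2039 = 0.2565
c = 50 / 881.1^0.2565 = 50 / 5.694 = 8.781
S₃ = 8.781 × 1365^0.2565 = 8.781 × 6.371 ≈ 55.94

56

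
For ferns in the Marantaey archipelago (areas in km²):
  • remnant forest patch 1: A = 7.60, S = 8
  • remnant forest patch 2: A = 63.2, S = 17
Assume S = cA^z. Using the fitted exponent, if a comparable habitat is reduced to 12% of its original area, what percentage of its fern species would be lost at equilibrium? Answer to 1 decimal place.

53.0%

z = ln(17/8) / ln(63.2/7.6) = 0.7538 / 2.1182 = 0.3559
S_new/S_old = (A_new/A_old)^z = 0.12^0.3559 = exp(0.3559 × -2.1203) = 0.4702
Fraction lost = 1 − 0.4702 = 0.5298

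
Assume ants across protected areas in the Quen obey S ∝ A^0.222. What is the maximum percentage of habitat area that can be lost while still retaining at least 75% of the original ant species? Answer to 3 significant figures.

72.6%

Need (A_new/A_old)^0.222 = 0.75, so A_new/A_old = 0.75^(1/0.222) = 0.75^4.505
ln(A_new/A_old) = ln 0.75 / 0.222 = -0.2877 / 0.222 = -1.2959
A_new/A_old = e^-1.2959 ≈ 0.2737
Fraction that can be lost = 1 − 0.2737 = 0.7263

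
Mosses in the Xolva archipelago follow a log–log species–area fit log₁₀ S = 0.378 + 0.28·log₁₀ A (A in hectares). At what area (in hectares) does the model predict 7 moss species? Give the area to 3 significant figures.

46.6 hectares

7 = 2.388 × A^0.28  ⇒  A^0.28 = 7/2.388 = 2.932
ln A = ln(2.932) / 0.28 = 1.0755 / 0.28 = 3.8412
A = e^3.8412 ≈ 46.58 hectares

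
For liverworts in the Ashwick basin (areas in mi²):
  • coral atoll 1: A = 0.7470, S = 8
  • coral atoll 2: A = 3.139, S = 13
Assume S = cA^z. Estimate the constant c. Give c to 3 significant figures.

z = ln(S₂/S₁) / ln(A₂/A₁) = ln(13/8) / ln(3.139/0.747) = 0.4855 / 1.4356 = 0.3382
c = S₁ / A₁^z = 8 / 0.747^0.3382 = 8 / 0.9061 = 8.829

8.83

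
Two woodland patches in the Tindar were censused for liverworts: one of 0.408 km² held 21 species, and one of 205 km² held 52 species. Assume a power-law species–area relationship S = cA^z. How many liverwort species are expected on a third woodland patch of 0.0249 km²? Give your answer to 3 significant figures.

z = ln(52/21) / ln(205/0.408) = 0.9067 / 6.2195 = 0.1458
c = 21 / 0.408^0.1458 = 21 / 0.8775 = 23.93
S₃ = 23.93 × 0.0249^0.1458 = 23.93 × 0.5837 ≈ 13.97

14.0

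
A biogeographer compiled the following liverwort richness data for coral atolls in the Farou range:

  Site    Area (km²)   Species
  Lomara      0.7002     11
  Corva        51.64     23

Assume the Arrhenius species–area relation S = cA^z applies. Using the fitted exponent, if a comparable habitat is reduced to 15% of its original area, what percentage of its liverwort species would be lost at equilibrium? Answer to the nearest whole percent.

28%

z = ln(23/11) / ln(51.64/0.7002) = 0.7376 / 4.3007 = 0.1715
S_new/S_old = (A_new/A_old)^z = 0.15^0.1715 = exp(0.1715 × -1.8971) = 0.7223
Fraction lost = 1 − 0.7223 = 0.2777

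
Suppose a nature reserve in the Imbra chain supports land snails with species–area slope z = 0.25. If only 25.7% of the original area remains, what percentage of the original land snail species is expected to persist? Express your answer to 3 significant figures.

S_new/S_old = (A_new/A_old)^z = 0.257^0.25
= exp(0.25 × ln 0.257) = exp(0.25 × -1.3587) = exp(-0.3397) ≈ 0.712

71.2%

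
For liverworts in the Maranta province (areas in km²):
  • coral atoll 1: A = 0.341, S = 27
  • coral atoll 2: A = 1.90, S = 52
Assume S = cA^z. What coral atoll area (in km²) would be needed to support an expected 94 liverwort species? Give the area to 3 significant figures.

8.97 km²

z = ln(52/27) / ln(1.9/0.341) = 0.6554 / 1.7177 = 0.3816
c = 27 / 0.341^0.3816 = 27 / 0.6633 = 40.7
A = (94/40.7)^(1/0.3816) ⇒ ln A = ln(2.309)/0.3816 = 2.1935
A = e^2.1935 ≈ 8.967 km²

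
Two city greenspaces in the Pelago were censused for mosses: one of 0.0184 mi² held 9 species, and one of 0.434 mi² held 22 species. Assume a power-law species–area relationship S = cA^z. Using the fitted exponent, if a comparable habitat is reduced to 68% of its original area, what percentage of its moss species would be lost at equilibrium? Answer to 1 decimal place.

10.3%

z = ln(22/9) / ln(0.434/0.0184) = 0.8938 / 3.1607 = 0.2828
S_new/S_old = (A_new/A_old)^z = 0.68^0.2828 = exp(0.2828 × -0.3857) = 0.8967
Fraction lost = 1 − 0.8967 = 0.1033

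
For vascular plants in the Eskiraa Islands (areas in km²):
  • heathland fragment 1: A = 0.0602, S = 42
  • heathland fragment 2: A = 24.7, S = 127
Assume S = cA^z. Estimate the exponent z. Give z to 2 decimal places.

0.18

Taking logs: ln S = ln c + z ln A, so z = (ln S₂ − ln S₁)/(ln A₂ − ln A₁).
z = ln(127/42) / ln(24.7/0.0602) = ln(3.024) / ln(410.3) = 1.1065 / 6.0169 = 0.1839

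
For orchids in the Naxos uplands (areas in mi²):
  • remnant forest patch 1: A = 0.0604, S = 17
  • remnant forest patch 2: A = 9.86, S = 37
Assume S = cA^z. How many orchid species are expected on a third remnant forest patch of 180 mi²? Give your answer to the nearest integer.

58

z = ln(37/17) / ln(9.86/0.0604) = 0.7777 / 5.0953 = 0.1526
c = 17 / 0.0604^0.1526 = 17 / 0.6515 = 26.09
S₃ = 26.09 × 180^0.1526 = 26.09 × 2.209 ≈ 57.64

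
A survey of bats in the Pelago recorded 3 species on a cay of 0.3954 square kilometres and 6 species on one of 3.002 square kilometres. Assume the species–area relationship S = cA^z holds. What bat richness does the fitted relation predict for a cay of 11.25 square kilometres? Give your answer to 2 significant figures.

z = ln(6/3) / ln(3.002/0.3954) = 0.6931 / 2.0271 = 0.3419
c = 3 / 0.3954^0.3419 = 3 / 0.7281 = 4.12
S₃ = 4.12 × 11.25^0.3419 = 4.12 × 2.288 ≈ 9.426

9.4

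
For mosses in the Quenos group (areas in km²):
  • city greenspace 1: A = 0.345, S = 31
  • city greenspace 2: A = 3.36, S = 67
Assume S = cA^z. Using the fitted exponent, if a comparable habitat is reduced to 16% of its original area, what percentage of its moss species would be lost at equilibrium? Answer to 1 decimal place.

46.2%

z = ln(67/31) / ln(3.36/0.345) = 0.7707 / 2.2762 = 0.3386
S_new/S_old = (A_new/A_old)^z = 0.16^0.3386 = exp(0.3386 × -1.8326) = 0.5377
Fraction lost = 1 − 0.5377 = 0.4623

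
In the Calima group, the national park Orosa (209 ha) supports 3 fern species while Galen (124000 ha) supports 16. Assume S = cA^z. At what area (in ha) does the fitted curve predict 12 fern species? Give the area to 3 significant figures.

z = ln(16/3) / ln(124000/209) = 1.6740 / 6.3857 = 0.2621
c = 3 / 209^0.2621 = 3 / 4.057 = 0.7394
A = (12/0.7394)^(1/0.2621) ⇒ ln A = ln(16.23)/0.2621 = 10.6306
A = e^10.6306 ≈ 41383 ha

41400 ha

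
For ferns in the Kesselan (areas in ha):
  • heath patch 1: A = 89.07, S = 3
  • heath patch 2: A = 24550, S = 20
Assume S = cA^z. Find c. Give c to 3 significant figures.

0.659

z = ln(S₂/S₁) / ln(A₂/A₁) = ln(20/3) / ln(24550/89.07) = 1.8971 / 5.6190 = 0.3376
c = S₁ / A₁^z = 3 / 89.07^0.3376 = 3 / 4.553 = 0.6589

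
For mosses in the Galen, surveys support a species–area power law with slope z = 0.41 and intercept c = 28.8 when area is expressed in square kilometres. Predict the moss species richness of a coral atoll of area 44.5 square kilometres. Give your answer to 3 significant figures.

137

S = 28.8 × 44.5^0.41 = 28.8 × 4.741 ≈ 136.5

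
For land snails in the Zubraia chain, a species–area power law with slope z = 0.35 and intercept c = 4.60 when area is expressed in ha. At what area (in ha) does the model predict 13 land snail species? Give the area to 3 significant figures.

19.5 ha

13 = 4.6 × A^0.35  ⇒  A^0.35 = 13/4.6 = 2.826
ln A = ln(2.826) / 0.35 = 1.0389 / 0.35 = 2.9683
A = e^2.9683 ≈ 19.46 ha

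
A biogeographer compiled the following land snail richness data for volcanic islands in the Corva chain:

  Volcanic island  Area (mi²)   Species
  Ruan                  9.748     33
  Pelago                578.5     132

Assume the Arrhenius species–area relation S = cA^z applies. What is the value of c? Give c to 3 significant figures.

z = ln(S₂/S₁) / ln(A₂/A₁) = ln(132/33) / ln(578.5/9.748) = 1.3863 / 4.0834 = 0.3395
c = S₁ / A₁^z = 33 / 9.748^0.3395 = 33 / 2.166 = 15.23

15.2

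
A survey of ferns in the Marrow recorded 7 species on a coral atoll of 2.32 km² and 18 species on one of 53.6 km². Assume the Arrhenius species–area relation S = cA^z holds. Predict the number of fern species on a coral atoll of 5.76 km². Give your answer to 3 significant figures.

z = ln(18/7) / ln(53.6/2.32) = 0.9445 / 3.1400 = 0.3008
c = 7 / 2.32^0.3008 = 7 / 1.288 = 5.435
S₃ = 5.435 × 5.76^0.3008 = 5.435 × 1.693 ≈ 9.202

9.20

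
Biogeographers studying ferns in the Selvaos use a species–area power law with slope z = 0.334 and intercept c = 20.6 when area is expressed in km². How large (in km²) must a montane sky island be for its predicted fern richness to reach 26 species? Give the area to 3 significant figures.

2.01 km²

26 = 20.6 × A^0.334  ⇒  A^0.334 = 26/20.6 = 1.262
ln A = ln(1.262) / 0.334 = 0.2328 / 0.334 = 0.6970
A = e^0.6970 ≈ 2.008 km²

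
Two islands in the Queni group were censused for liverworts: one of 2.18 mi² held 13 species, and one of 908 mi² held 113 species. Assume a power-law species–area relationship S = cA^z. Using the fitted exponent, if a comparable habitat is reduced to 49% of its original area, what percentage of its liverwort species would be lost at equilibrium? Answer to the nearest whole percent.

23%

z = ln(113/13) / ln(908/2.18) = 2.1624 / 6.0319 = 0.3585
S_new/S_old = (A_new/A_old)^z = 0.49^0.3585 = exp(0.3585 × -0.7133) = 0.7743
Fraction lost = 1 − 0.7743 = 0.2257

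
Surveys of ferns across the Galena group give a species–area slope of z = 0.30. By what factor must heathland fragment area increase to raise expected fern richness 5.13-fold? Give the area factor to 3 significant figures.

233

(A₂/A₁)^0.3 = 5.13, so A₂/A₁ = 5.13^(1/0.3) = 5.13^3.333
ln(A₂/A₁) = ln 5.13 / 0.3 = 1.6351 / 0.3 = 5.4504
A₂/A₁ = e^5.4504 ≈ 232.8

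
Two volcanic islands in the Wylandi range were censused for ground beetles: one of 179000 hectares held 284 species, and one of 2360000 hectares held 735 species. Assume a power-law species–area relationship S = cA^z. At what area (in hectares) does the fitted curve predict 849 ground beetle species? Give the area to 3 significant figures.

z = ln(735/284) / ln(2360000/179000) = 0.9509 / 2.5790 = 0.3687
c = 284 / 179000^0.3687 = 284 / 86.45 = 3.285
A = (849/3.285)^(1/0.3687) ⇒ ln A = ln(258.4)/0.3687 = 15.0652
A = e^15.0652 ≈ 3489407 hectares

3490000 hectares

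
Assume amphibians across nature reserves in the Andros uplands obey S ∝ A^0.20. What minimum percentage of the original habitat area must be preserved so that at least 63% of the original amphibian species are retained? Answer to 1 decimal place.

Need (A_new/A_old)^0.2 = 0.63, so A_new/A_old = 0.63^(1/0.2) = 0.63^5
ln(A_new/A_old) = ln 0.63 / 0.2 = -0.4620 / 0.2 = -2.3102
A_new/A_old = e^-2.3102 ≈ 0.09924

9.9%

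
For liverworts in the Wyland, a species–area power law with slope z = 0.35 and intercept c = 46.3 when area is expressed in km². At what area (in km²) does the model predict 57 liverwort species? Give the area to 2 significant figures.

57 = 46.3 × A^0.35  ⇒  A^0.35 = 57/46.3 = 1.231
ln A = ln(1.231) / 0.35 = 0.2079 / 0.35 = 0.5940
A = e^0.5940 ≈ 1.811 km²

1.8 km²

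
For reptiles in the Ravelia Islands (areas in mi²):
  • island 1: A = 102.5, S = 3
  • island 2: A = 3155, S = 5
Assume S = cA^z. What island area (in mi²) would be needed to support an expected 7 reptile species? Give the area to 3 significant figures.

30200 mi²

z = ln(5/3) / ln(3155/102.5) = 0.5108 / 3.4269 = 0.1491
c = 3 / 102.5^0.1491 = 3 / 1.994 = 1.505
A = (7/1.505)^(1/0.1491) ⇒ ln A = ln(4.653)/0.1491 = 10.3140
A = e^10.3140 ≈ 30151 mi²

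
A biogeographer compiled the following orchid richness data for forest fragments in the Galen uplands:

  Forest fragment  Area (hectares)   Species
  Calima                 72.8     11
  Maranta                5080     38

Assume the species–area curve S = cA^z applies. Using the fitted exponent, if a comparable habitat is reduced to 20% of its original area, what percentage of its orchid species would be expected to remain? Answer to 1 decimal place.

62.5%

z = ln(38/11) / ln(5080/72.8) = 1.2397 / 4.2454 = 0.2920
S_new/S_old = (A_new/A_old)^z = 0.2^0.2920 = exp(0.2920 × -1.6094) = 0.625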